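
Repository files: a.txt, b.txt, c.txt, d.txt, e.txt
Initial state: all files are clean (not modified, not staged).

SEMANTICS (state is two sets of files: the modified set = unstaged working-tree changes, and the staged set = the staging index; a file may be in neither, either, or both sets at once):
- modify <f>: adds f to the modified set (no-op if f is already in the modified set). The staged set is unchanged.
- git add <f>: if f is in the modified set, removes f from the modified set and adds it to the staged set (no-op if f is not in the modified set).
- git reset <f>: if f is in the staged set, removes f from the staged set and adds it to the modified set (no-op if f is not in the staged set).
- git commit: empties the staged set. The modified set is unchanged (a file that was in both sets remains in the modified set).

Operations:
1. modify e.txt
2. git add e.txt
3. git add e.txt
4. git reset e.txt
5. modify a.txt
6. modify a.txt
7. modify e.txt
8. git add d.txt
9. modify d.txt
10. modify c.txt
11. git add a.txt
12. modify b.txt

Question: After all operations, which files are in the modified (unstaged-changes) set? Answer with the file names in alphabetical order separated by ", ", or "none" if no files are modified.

Answer: b.txt, c.txt, d.txt, e.txt

Derivation:
After op 1 (modify e.txt): modified={e.txt} staged={none}
After op 2 (git add e.txt): modified={none} staged={e.txt}
After op 3 (git add e.txt): modified={none} staged={e.txt}
After op 4 (git reset e.txt): modified={e.txt} staged={none}
After op 5 (modify a.txt): modified={a.txt, e.txt} staged={none}
After op 6 (modify a.txt): modified={a.txt, e.txt} staged={none}
After op 7 (modify e.txt): modified={a.txt, e.txt} staged={none}
After op 8 (git add d.txt): modified={a.txt, e.txt} staged={none}
After op 9 (modify d.txt): modified={a.txt, d.txt, e.txt} staged={none}
After op 10 (modify c.txt): modified={a.txt, c.txt, d.txt, e.txt} staged={none}
After op 11 (git add a.txt): modified={c.txt, d.txt, e.txt} staged={a.txt}
After op 12 (modify b.txt): modified={b.txt, c.txt, d.txt, e.txt} staged={a.txt}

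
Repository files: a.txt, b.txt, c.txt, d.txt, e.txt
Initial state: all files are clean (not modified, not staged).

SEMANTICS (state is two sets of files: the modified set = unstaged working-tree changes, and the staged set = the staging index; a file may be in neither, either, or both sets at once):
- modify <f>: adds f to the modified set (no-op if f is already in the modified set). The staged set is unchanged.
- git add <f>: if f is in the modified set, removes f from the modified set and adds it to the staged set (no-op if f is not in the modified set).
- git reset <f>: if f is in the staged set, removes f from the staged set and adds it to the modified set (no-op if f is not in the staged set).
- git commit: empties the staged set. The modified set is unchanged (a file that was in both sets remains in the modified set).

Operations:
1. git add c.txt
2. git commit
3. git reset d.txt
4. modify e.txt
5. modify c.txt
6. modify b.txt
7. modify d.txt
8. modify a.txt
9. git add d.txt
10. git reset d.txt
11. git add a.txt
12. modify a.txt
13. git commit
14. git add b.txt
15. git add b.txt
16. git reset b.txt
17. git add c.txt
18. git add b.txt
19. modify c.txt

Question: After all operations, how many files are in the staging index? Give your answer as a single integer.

After op 1 (git add c.txt): modified={none} staged={none}
After op 2 (git commit): modified={none} staged={none}
After op 3 (git reset d.txt): modified={none} staged={none}
After op 4 (modify e.txt): modified={e.txt} staged={none}
After op 5 (modify c.txt): modified={c.txt, e.txt} staged={none}
After op 6 (modify b.txt): modified={b.txt, c.txt, e.txt} staged={none}
After op 7 (modify d.txt): modified={b.txt, c.txt, d.txt, e.txt} staged={none}
After op 8 (modify a.txt): modified={a.txt, b.txt, c.txt, d.txt, e.txt} staged={none}
After op 9 (git add d.txt): modified={a.txt, b.txt, c.txt, e.txt} staged={d.txt}
After op 10 (git reset d.txt): modified={a.txt, b.txt, c.txt, d.txt, e.txt} staged={none}
After op 11 (git add a.txt): modified={b.txt, c.txt, d.txt, e.txt} staged={a.txt}
After op 12 (modify a.txt): modified={a.txt, b.txt, c.txt, d.txt, e.txt} staged={a.txt}
After op 13 (git commit): modified={a.txt, b.txt, c.txt, d.txt, e.txt} staged={none}
After op 14 (git add b.txt): modified={a.txt, c.txt, d.txt, e.txt} staged={b.txt}
After op 15 (git add b.txt): modified={a.txt, c.txt, d.txt, e.txt} staged={b.txt}
After op 16 (git reset b.txt): modified={a.txt, b.txt, c.txt, d.txt, e.txt} staged={none}
After op 17 (git add c.txt): modified={a.txt, b.txt, d.txt, e.txt} staged={c.txt}
After op 18 (git add b.txt): modified={a.txt, d.txt, e.txt} staged={b.txt, c.txt}
After op 19 (modify c.txt): modified={a.txt, c.txt, d.txt, e.txt} staged={b.txt, c.txt}
Final staged set: {b.txt, c.txt} -> count=2

Answer: 2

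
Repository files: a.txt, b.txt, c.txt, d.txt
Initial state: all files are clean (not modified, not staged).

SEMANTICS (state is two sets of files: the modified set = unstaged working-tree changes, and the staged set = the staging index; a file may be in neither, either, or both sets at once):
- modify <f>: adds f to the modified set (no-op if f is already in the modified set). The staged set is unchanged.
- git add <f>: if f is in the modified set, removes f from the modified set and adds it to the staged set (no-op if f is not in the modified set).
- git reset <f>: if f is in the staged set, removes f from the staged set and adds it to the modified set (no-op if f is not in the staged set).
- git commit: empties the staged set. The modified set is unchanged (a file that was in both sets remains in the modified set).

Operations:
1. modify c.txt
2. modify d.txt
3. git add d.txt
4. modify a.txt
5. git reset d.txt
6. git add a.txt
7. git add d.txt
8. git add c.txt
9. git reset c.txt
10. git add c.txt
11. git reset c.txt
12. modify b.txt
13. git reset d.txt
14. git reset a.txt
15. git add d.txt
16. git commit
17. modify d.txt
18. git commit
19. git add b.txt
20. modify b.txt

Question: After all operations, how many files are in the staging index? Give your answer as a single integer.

After op 1 (modify c.txt): modified={c.txt} staged={none}
After op 2 (modify d.txt): modified={c.txt, d.txt} staged={none}
After op 3 (git add d.txt): modified={c.txt} staged={d.txt}
After op 4 (modify a.txt): modified={a.txt, c.txt} staged={d.txt}
After op 5 (git reset d.txt): modified={a.txt, c.txt, d.txt} staged={none}
After op 6 (git add a.txt): modified={c.txt, d.txt} staged={a.txt}
After op 7 (git add d.txt): modified={c.txt} staged={a.txt, d.txt}
After op 8 (git add c.txt): modified={none} staged={a.txt, c.txt, d.txt}
After op 9 (git reset c.txt): modified={c.txt} staged={a.txt, d.txt}
After op 10 (git add c.txt): modified={none} staged={a.txt, c.txt, d.txt}
After op 11 (git reset c.txt): modified={c.txt} staged={a.txt, d.txt}
After op 12 (modify b.txt): modified={b.txt, c.txt} staged={a.txt, d.txt}
After op 13 (git reset d.txt): modified={b.txt, c.txt, d.txt} staged={a.txt}
After op 14 (git reset a.txt): modified={a.txt, b.txt, c.txt, d.txt} staged={none}
After op 15 (git add d.txt): modified={a.txt, b.txt, c.txt} staged={d.txt}
After op 16 (git commit): modified={a.txt, b.txt, c.txt} staged={none}
After op 17 (modify d.txt): modified={a.txt, b.txt, c.txt, d.txt} staged={none}
After op 18 (git commit): modified={a.txt, b.txt, c.txt, d.txt} staged={none}
After op 19 (git add b.txt): modified={a.txt, c.txt, d.txt} staged={b.txt}
After op 20 (modify b.txt): modified={a.txt, b.txt, c.txt, d.txt} staged={b.txt}
Final staged set: {b.txt} -> count=1

Answer: 1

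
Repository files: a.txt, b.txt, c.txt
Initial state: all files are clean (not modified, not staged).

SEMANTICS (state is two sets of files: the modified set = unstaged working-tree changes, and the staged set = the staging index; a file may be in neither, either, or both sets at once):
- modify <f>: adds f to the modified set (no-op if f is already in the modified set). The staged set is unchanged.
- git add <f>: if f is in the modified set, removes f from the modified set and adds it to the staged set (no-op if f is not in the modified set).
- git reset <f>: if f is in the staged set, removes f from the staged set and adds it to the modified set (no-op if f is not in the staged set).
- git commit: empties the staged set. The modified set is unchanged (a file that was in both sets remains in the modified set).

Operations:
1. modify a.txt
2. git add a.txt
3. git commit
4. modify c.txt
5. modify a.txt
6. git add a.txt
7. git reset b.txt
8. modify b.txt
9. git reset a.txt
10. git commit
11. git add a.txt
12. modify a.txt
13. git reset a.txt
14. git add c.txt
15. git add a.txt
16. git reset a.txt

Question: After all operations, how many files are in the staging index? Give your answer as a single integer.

After op 1 (modify a.txt): modified={a.txt} staged={none}
After op 2 (git add a.txt): modified={none} staged={a.txt}
After op 3 (git commit): modified={none} staged={none}
After op 4 (modify c.txt): modified={c.txt} staged={none}
After op 5 (modify a.txt): modified={a.txt, c.txt} staged={none}
After op 6 (git add a.txt): modified={c.txt} staged={a.txt}
After op 7 (git reset b.txt): modified={c.txt} staged={a.txt}
After op 8 (modify b.txt): modified={b.txt, c.txt} staged={a.txt}
After op 9 (git reset a.txt): modified={a.txt, b.txt, c.txt} staged={none}
After op 10 (git commit): modified={a.txt, b.txt, c.txt} staged={none}
After op 11 (git add a.txt): modified={b.txt, c.txt} staged={a.txt}
After op 12 (modify a.txt): modified={a.txt, b.txt, c.txt} staged={a.txt}
After op 13 (git reset a.txt): modified={a.txt, b.txt, c.txt} staged={none}
After op 14 (git add c.txt): modified={a.txt, b.txt} staged={c.txt}
After op 15 (git add a.txt): modified={b.txt} staged={a.txt, c.txt}
After op 16 (git reset a.txt): modified={a.txt, b.txt} staged={c.txt}
Final staged set: {c.txt} -> count=1

Answer: 1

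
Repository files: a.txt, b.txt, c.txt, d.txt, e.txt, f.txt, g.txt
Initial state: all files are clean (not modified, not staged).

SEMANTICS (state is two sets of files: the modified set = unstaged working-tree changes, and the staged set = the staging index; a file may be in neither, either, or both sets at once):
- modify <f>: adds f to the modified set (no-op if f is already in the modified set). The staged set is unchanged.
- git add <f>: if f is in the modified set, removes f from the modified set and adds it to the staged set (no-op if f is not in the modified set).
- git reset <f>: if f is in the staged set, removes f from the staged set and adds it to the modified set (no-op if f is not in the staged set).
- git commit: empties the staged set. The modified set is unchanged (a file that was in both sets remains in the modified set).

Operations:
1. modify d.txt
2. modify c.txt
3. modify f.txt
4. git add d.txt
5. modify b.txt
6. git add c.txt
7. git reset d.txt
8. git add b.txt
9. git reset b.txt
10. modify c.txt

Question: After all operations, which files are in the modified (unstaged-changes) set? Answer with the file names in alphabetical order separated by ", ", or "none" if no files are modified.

Answer: b.txt, c.txt, d.txt, f.txt

Derivation:
After op 1 (modify d.txt): modified={d.txt} staged={none}
After op 2 (modify c.txt): modified={c.txt, d.txt} staged={none}
After op 3 (modify f.txt): modified={c.txt, d.txt, f.txt} staged={none}
After op 4 (git add d.txt): modified={c.txt, f.txt} staged={d.txt}
After op 5 (modify b.txt): modified={b.txt, c.txt, f.txt} staged={d.txt}
After op 6 (git add c.txt): modified={b.txt, f.txt} staged={c.txt, d.txt}
After op 7 (git reset d.txt): modified={b.txt, d.txt, f.txt} staged={c.txt}
After op 8 (git add b.txt): modified={d.txt, f.txt} staged={b.txt, c.txt}
After op 9 (git reset b.txt): modified={b.txt, d.txt, f.txt} staged={c.txt}
After op 10 (modify c.txt): modified={b.txt, c.txt, d.txt, f.txt} staged={c.txt}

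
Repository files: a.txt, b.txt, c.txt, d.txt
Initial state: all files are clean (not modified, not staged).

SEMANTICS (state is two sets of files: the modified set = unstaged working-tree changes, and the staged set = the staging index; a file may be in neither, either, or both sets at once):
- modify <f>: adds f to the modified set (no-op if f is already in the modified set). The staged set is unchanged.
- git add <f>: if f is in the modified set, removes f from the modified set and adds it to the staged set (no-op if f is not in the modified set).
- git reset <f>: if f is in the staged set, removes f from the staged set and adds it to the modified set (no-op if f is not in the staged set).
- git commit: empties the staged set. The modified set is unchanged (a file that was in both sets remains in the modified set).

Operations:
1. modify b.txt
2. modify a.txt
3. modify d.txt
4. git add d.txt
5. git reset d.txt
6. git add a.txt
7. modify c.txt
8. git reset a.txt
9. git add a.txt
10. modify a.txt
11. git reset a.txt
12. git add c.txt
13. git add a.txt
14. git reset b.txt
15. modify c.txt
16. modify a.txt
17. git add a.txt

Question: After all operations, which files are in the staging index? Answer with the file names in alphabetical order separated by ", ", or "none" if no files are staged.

Answer: a.txt, c.txt

Derivation:
After op 1 (modify b.txt): modified={b.txt} staged={none}
After op 2 (modify a.txt): modified={a.txt, b.txt} staged={none}
After op 3 (modify d.txt): modified={a.txt, b.txt, d.txt} staged={none}
After op 4 (git add d.txt): modified={a.txt, b.txt} staged={d.txt}
After op 5 (git reset d.txt): modified={a.txt, b.txt, d.txt} staged={none}
After op 6 (git add a.txt): modified={b.txt, d.txt} staged={a.txt}
After op 7 (modify c.txt): modified={b.txt, c.txt, d.txt} staged={a.txt}
After op 8 (git reset a.txt): modified={a.txt, b.txt, c.txt, d.txt} staged={none}
After op 9 (git add a.txt): modified={b.txt, c.txt, d.txt} staged={a.txt}
After op 10 (modify a.txt): modified={a.txt, b.txt, c.txt, d.txt} staged={a.txt}
After op 11 (git reset a.txt): modified={a.txt, b.txt, c.txt, d.txt} staged={none}
After op 12 (git add c.txt): modified={a.txt, b.txt, d.txt} staged={c.txt}
After op 13 (git add a.txt): modified={b.txt, d.txt} staged={a.txt, c.txt}
After op 14 (git reset b.txt): modified={b.txt, d.txt} staged={a.txt, c.txt}
After op 15 (modify c.txt): modified={b.txt, c.txt, d.txt} staged={a.txt, c.txt}
After op 16 (modify a.txt): modified={a.txt, b.txt, c.txt, d.txt} staged={a.txt, c.txt}
After op 17 (git add a.txt): modified={b.txt, c.txt, d.txt} staged={a.txt, c.txt}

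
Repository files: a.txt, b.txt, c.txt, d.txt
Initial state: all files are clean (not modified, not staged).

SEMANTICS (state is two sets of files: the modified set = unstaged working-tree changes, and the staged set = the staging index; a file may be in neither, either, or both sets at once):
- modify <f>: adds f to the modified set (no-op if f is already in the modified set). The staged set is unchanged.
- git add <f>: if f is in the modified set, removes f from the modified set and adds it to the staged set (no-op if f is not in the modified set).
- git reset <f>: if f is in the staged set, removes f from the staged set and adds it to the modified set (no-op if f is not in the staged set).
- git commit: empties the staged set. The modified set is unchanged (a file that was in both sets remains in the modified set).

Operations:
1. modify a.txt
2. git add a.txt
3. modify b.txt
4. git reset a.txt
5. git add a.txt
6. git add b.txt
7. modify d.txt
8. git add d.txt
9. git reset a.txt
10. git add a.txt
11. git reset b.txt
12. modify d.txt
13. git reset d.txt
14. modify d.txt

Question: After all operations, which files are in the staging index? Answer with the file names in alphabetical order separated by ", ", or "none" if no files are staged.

After op 1 (modify a.txt): modified={a.txt} staged={none}
After op 2 (git add a.txt): modified={none} staged={a.txt}
After op 3 (modify b.txt): modified={b.txt} staged={a.txt}
After op 4 (git reset a.txt): modified={a.txt, b.txt} staged={none}
After op 5 (git add a.txt): modified={b.txt} staged={a.txt}
After op 6 (git add b.txt): modified={none} staged={a.txt, b.txt}
After op 7 (modify d.txt): modified={d.txt} staged={a.txt, b.txt}
After op 8 (git add d.txt): modified={none} staged={a.txt, b.txt, d.txt}
After op 9 (git reset a.txt): modified={a.txt} staged={b.txt, d.txt}
After op 10 (git add a.txt): modified={none} staged={a.txt, b.txt, d.txt}
After op 11 (git reset b.txt): modified={b.txt} staged={a.txt, d.txt}
After op 12 (modify d.txt): modified={b.txt, d.txt} staged={a.txt, d.txt}
After op 13 (git reset d.txt): modified={b.txt, d.txt} staged={a.txt}
After op 14 (modify d.txt): modified={b.txt, d.txt} staged={a.txt}

Answer: a.txt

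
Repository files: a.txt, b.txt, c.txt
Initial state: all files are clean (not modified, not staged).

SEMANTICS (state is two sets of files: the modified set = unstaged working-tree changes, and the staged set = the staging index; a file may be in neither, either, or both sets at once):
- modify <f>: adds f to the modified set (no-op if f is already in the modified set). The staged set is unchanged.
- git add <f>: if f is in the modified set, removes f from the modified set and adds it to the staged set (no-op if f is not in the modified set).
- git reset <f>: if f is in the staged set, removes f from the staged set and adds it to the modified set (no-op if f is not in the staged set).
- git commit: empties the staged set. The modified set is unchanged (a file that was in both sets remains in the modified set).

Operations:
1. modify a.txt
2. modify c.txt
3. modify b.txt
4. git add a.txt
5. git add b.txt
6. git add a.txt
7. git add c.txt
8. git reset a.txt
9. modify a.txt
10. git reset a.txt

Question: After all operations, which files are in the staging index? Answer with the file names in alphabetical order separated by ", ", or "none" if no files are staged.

After op 1 (modify a.txt): modified={a.txt} staged={none}
After op 2 (modify c.txt): modified={a.txt, c.txt} staged={none}
After op 3 (modify b.txt): modified={a.txt, b.txt, c.txt} staged={none}
After op 4 (git add a.txt): modified={b.txt, c.txt} staged={a.txt}
After op 5 (git add b.txt): modified={c.txt} staged={a.txt, b.txt}
After op 6 (git add a.txt): modified={c.txt} staged={a.txt, b.txt}
After op 7 (git add c.txt): modified={none} staged={a.txt, b.txt, c.txt}
After op 8 (git reset a.txt): modified={a.txt} staged={b.txt, c.txt}
After op 9 (modify a.txt): modified={a.txt} staged={b.txt, c.txt}
After op 10 (git reset a.txt): modified={a.txt} staged={b.txt, c.txt}

Answer: b.txt, c.txt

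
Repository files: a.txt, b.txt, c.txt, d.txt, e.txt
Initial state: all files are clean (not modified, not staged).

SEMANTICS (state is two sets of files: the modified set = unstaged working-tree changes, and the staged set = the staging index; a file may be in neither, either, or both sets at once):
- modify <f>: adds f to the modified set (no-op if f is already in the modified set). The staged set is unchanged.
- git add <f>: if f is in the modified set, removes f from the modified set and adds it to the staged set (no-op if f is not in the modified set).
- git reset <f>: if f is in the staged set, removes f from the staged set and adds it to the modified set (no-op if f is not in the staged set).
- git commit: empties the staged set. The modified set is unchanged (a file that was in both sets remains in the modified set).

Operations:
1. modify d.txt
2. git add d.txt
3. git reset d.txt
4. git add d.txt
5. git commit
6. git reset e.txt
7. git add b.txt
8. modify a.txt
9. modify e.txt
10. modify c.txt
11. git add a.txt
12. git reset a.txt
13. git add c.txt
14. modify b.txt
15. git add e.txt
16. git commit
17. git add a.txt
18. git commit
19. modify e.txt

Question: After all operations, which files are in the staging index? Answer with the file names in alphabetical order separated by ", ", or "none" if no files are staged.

Answer: none

Derivation:
After op 1 (modify d.txt): modified={d.txt} staged={none}
After op 2 (git add d.txt): modified={none} staged={d.txt}
After op 3 (git reset d.txt): modified={d.txt} staged={none}
After op 4 (git add d.txt): modified={none} staged={d.txt}
After op 5 (git commit): modified={none} staged={none}
After op 6 (git reset e.txt): modified={none} staged={none}
After op 7 (git add b.txt): modified={none} staged={none}
After op 8 (modify a.txt): modified={a.txt} staged={none}
After op 9 (modify e.txt): modified={a.txt, e.txt} staged={none}
After op 10 (modify c.txt): modified={a.txt, c.txt, e.txt} staged={none}
After op 11 (git add a.txt): modified={c.txt, e.txt} staged={a.txt}
After op 12 (git reset a.txt): modified={a.txt, c.txt, e.txt} staged={none}
After op 13 (git add c.txt): modified={a.txt, e.txt} staged={c.txt}
After op 14 (modify b.txt): modified={a.txt, b.txt, e.txt} staged={c.txt}
After op 15 (git add e.txt): modified={a.txt, b.txt} staged={c.txt, e.txt}
After op 16 (git commit): modified={a.txt, b.txt} staged={none}
After op 17 (git add a.txt): modified={b.txt} staged={a.txt}
After op 18 (git commit): modified={b.txt} staged={none}
After op 19 (modify e.txt): modified={b.txt, e.txt} staged={none}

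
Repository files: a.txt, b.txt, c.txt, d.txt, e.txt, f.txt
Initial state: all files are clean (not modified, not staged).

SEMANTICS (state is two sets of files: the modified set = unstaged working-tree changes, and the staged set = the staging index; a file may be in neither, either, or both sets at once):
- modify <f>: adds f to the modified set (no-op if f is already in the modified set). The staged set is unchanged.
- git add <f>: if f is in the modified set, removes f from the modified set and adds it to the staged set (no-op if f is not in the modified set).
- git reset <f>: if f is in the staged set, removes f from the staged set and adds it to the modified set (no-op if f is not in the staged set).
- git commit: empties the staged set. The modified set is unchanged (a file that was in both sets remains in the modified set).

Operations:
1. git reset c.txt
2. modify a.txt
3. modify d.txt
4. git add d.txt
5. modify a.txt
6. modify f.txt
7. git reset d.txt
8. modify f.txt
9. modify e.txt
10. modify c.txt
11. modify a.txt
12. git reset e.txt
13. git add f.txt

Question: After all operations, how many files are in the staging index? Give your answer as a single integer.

Answer: 1

Derivation:
After op 1 (git reset c.txt): modified={none} staged={none}
After op 2 (modify a.txt): modified={a.txt} staged={none}
After op 3 (modify d.txt): modified={a.txt, d.txt} staged={none}
After op 4 (git add d.txt): modified={a.txt} staged={d.txt}
After op 5 (modify a.txt): modified={a.txt} staged={d.txt}
After op 6 (modify f.txt): modified={a.txt, f.txt} staged={d.txt}
After op 7 (git reset d.txt): modified={a.txt, d.txt, f.txt} staged={none}
After op 8 (modify f.txt): modified={a.txt, d.txt, f.txt} staged={none}
After op 9 (modify e.txt): modified={a.txt, d.txt, e.txt, f.txt} staged={none}
After op 10 (modify c.txt): modified={a.txt, c.txt, d.txt, e.txt, f.txt} staged={none}
After op 11 (modify a.txt): modified={a.txt, c.txt, d.txt, e.txt, f.txt} staged={none}
After op 12 (git reset e.txt): modified={a.txt, c.txt, d.txt, e.txt, f.txt} staged={none}
After op 13 (git add f.txt): modified={a.txt, c.txt, d.txt, e.txt} staged={f.txt}
Final staged set: {f.txt} -> count=1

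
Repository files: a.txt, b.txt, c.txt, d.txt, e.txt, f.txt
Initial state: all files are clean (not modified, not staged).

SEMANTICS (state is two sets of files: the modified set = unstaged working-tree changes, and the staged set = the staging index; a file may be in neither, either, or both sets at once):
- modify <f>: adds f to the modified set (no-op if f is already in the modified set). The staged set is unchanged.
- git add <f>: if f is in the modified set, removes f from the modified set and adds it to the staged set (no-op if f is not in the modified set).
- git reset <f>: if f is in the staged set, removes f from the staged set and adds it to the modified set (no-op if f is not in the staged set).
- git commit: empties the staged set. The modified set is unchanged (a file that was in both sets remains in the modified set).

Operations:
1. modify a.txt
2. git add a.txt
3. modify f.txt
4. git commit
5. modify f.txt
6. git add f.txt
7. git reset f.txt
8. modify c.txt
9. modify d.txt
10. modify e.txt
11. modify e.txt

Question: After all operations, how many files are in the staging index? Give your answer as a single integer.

After op 1 (modify a.txt): modified={a.txt} staged={none}
After op 2 (git add a.txt): modified={none} staged={a.txt}
After op 3 (modify f.txt): modified={f.txt} staged={a.txt}
After op 4 (git commit): modified={f.txt} staged={none}
After op 5 (modify f.txt): modified={f.txt} staged={none}
After op 6 (git add f.txt): modified={none} staged={f.txt}
After op 7 (git reset f.txt): modified={f.txt} staged={none}
After op 8 (modify c.txt): modified={c.txt, f.txt} staged={none}
After op 9 (modify d.txt): modified={c.txt, d.txt, f.txt} staged={none}
After op 10 (modify e.txt): modified={c.txt, d.txt, e.txt, f.txt} staged={none}
After op 11 (modify e.txt): modified={c.txt, d.txt, e.txt, f.txt} staged={none}
Final staged set: {none} -> count=0

Answer: 0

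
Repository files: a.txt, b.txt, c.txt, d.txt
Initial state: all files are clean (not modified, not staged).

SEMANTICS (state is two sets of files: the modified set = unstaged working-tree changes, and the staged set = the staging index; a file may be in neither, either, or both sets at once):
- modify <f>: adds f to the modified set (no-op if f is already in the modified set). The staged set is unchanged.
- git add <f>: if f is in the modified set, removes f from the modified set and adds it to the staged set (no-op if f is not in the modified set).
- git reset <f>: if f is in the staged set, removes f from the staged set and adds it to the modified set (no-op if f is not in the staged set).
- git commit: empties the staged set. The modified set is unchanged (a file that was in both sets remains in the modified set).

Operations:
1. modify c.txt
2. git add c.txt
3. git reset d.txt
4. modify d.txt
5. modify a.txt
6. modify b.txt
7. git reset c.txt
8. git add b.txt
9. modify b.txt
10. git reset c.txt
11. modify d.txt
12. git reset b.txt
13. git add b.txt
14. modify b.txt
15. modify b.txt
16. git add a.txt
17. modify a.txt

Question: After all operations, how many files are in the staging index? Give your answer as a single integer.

Answer: 2

Derivation:
After op 1 (modify c.txt): modified={c.txt} staged={none}
After op 2 (git add c.txt): modified={none} staged={c.txt}
After op 3 (git reset d.txt): modified={none} staged={c.txt}
After op 4 (modify d.txt): modified={d.txt} staged={c.txt}
After op 5 (modify a.txt): modified={a.txt, d.txt} staged={c.txt}
After op 6 (modify b.txt): modified={a.txt, b.txt, d.txt} staged={c.txt}
After op 7 (git reset c.txt): modified={a.txt, b.txt, c.txt, d.txt} staged={none}
After op 8 (git add b.txt): modified={a.txt, c.txt, d.txt} staged={b.txt}
After op 9 (modify b.txt): modified={a.txt, b.txt, c.txt, d.txt} staged={b.txt}
After op 10 (git reset c.txt): modified={a.txt, b.txt, c.txt, d.txt} staged={b.txt}
After op 11 (modify d.txt): modified={a.txt, b.txt, c.txt, d.txt} staged={b.txt}
After op 12 (git reset b.txt): modified={a.txt, b.txt, c.txt, d.txt} staged={none}
After op 13 (git add b.txt): modified={a.txt, c.txt, d.txt} staged={b.txt}
After op 14 (modify b.txt): modified={a.txt, b.txt, c.txt, d.txt} staged={b.txt}
After op 15 (modify b.txt): modified={a.txt, b.txt, c.txt, d.txt} staged={b.txt}
After op 16 (git add a.txt): modified={b.txt, c.txt, d.txt} staged={a.txt, b.txt}
After op 17 (modify a.txt): modified={a.txt, b.txt, c.txt, d.txt} staged={a.txt, b.txt}
Final staged set: {a.txt, b.txt} -> count=2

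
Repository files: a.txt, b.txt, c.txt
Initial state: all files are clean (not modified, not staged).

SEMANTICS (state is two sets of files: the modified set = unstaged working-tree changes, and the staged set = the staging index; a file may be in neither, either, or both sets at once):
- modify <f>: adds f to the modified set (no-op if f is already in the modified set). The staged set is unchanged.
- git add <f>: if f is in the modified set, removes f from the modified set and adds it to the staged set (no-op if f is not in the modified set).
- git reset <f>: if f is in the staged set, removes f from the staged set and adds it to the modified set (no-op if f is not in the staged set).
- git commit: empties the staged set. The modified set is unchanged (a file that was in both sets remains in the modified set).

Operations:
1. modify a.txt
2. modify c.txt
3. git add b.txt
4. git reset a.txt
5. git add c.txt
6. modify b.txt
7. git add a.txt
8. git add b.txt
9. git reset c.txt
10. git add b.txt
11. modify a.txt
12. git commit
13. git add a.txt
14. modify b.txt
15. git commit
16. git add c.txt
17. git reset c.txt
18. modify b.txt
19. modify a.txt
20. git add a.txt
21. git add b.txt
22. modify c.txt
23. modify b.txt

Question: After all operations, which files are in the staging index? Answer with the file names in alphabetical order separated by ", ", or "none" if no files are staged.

Answer: a.txt, b.txt

Derivation:
After op 1 (modify a.txt): modified={a.txt} staged={none}
After op 2 (modify c.txt): modified={a.txt, c.txt} staged={none}
After op 3 (git add b.txt): modified={a.txt, c.txt} staged={none}
After op 4 (git reset a.txt): modified={a.txt, c.txt} staged={none}
After op 5 (git add c.txt): modified={a.txt} staged={c.txt}
After op 6 (modify b.txt): modified={a.txt, b.txt} staged={c.txt}
After op 7 (git add a.txt): modified={b.txt} staged={a.txt, c.txt}
After op 8 (git add b.txt): modified={none} staged={a.txt, b.txt, c.txt}
After op 9 (git reset c.txt): modified={c.txt} staged={a.txt, b.txt}
After op 10 (git add b.txt): modified={c.txt} staged={a.txt, b.txt}
After op 11 (modify a.txt): modified={a.txt, c.txt} staged={a.txt, b.txt}
After op 12 (git commit): modified={a.txt, c.txt} staged={none}
After op 13 (git add a.txt): modified={c.txt} staged={a.txt}
After op 14 (modify b.txt): modified={b.txt, c.txt} staged={a.txt}
After op 15 (git commit): modified={b.txt, c.txt} staged={none}
After op 16 (git add c.txt): modified={b.txt} staged={c.txt}
After op 17 (git reset c.txt): modified={b.txt, c.txt} staged={none}
After op 18 (modify b.txt): modified={b.txt, c.txt} staged={none}
After op 19 (modify a.txt): modified={a.txt, b.txt, c.txt} staged={none}
After op 20 (git add a.txt): modified={b.txt, c.txt} staged={a.txt}
After op 21 (git add b.txt): modified={c.txt} staged={a.txt, b.txt}
After op 22 (modify c.txt): modified={c.txt} staged={a.txt, b.txt}
After op 23 (modify b.txt): modified={b.txt, c.txt} staged={a.txt, b.txt}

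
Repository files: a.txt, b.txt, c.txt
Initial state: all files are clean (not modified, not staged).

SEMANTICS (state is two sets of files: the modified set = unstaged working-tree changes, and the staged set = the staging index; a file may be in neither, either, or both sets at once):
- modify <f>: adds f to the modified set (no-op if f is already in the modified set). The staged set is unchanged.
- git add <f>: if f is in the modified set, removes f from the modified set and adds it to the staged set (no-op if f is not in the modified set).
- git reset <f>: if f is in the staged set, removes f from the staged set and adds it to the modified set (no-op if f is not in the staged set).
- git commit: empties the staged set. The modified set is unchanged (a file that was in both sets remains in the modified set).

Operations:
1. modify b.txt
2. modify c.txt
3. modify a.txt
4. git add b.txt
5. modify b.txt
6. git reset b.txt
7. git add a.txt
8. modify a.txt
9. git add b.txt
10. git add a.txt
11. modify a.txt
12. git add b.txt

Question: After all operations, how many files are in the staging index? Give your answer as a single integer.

After op 1 (modify b.txt): modified={b.txt} staged={none}
After op 2 (modify c.txt): modified={b.txt, c.txt} staged={none}
After op 3 (modify a.txt): modified={a.txt, b.txt, c.txt} staged={none}
After op 4 (git add b.txt): modified={a.txt, c.txt} staged={b.txt}
After op 5 (modify b.txt): modified={a.txt, b.txt, c.txt} staged={b.txt}
After op 6 (git reset b.txt): modified={a.txt, b.txt, c.txt} staged={none}
After op 7 (git add a.txt): modified={b.txt, c.txt} staged={a.txt}
After op 8 (modify a.txt): modified={a.txt, b.txt, c.txt} staged={a.txt}
After op 9 (git add b.txt): modified={a.txt, c.txt} staged={a.txt, b.txt}
After op 10 (git add a.txt): modified={c.txt} staged={a.txt, b.txt}
After op 11 (modify a.txt): modified={a.txt, c.txt} staged={a.txt, b.txt}
After op 12 (git add b.txt): modified={a.txt, c.txt} staged={a.txt, b.txt}
Final staged set: {a.txt, b.txt} -> count=2

Answer: 2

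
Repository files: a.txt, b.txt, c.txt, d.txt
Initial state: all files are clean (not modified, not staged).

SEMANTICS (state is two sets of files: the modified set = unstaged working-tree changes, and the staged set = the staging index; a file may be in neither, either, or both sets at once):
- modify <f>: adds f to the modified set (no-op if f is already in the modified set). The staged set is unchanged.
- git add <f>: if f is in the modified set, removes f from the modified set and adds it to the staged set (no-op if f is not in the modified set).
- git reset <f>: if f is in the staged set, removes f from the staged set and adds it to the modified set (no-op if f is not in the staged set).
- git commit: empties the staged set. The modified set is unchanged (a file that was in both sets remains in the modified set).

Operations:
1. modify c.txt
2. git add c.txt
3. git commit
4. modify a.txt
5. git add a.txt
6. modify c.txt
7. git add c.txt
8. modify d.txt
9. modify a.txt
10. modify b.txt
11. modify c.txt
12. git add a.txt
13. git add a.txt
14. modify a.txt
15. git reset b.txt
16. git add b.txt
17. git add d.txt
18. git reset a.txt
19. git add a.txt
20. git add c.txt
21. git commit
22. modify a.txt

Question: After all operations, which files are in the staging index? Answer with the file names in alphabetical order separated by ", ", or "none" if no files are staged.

After op 1 (modify c.txt): modified={c.txt} staged={none}
After op 2 (git add c.txt): modified={none} staged={c.txt}
After op 3 (git commit): modified={none} staged={none}
After op 4 (modify a.txt): modified={a.txt} staged={none}
After op 5 (git add a.txt): modified={none} staged={a.txt}
After op 6 (modify c.txt): modified={c.txt} staged={a.txt}
After op 7 (git add c.txt): modified={none} staged={a.txt, c.txt}
After op 8 (modify d.txt): modified={d.txt} staged={a.txt, c.txt}
After op 9 (modify a.txt): modified={a.txt, d.txt} staged={a.txt, c.txt}
After op 10 (modify b.txt): modified={a.txt, b.txt, d.txt} staged={a.txt, c.txt}
After op 11 (modify c.txt): modified={a.txt, b.txt, c.txt, d.txt} staged={a.txt, c.txt}
After op 12 (git add a.txt): modified={b.txt, c.txt, d.txt} staged={a.txt, c.txt}
After op 13 (git add a.txt): modified={b.txt, c.txt, d.txt} staged={a.txt, c.txt}
After op 14 (modify a.txt): modified={a.txt, b.txt, c.txt, d.txt} staged={a.txt, c.txt}
After op 15 (git reset b.txt): modified={a.txt, b.txt, c.txt, d.txt} staged={a.txt, c.txt}
After op 16 (git add b.txt): modified={a.txt, c.txt, d.txt} staged={a.txt, b.txt, c.txt}
After op 17 (git add d.txt): modified={a.txt, c.txt} staged={a.txt, b.txt, c.txt, d.txt}
After op 18 (git reset a.txt): modified={a.txt, c.txt} staged={b.txt, c.txt, d.txt}
After op 19 (git add a.txt): modified={c.txt} staged={a.txt, b.txt, c.txt, d.txt}
After op 20 (git add c.txt): modified={none} staged={a.txt, b.txt, c.txt, d.txt}
After op 21 (git commit): modified={none} staged={none}
After op 22 (modify a.txt): modified={a.txt} staged={none}

Answer: none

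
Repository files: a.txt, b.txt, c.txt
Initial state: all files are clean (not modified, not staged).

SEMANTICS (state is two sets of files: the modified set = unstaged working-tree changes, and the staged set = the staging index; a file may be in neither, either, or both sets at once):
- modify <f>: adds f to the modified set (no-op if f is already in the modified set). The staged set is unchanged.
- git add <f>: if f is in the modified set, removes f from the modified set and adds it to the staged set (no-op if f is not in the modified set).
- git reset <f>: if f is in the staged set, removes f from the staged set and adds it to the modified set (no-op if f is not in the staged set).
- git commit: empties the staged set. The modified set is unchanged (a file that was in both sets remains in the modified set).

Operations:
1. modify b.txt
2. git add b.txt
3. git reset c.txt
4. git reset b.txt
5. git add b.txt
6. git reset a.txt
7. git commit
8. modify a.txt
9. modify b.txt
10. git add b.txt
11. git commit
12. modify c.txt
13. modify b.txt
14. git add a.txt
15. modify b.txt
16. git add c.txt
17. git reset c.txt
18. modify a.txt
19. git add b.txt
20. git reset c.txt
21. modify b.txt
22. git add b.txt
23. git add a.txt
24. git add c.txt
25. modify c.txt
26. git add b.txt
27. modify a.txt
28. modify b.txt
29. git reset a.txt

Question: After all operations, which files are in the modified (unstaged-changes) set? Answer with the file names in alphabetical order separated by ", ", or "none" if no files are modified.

Answer: a.txt, b.txt, c.txt

Derivation:
After op 1 (modify b.txt): modified={b.txt} staged={none}
After op 2 (git add b.txt): modified={none} staged={b.txt}
After op 3 (git reset c.txt): modified={none} staged={b.txt}
After op 4 (git reset b.txt): modified={b.txt} staged={none}
After op 5 (git add b.txt): modified={none} staged={b.txt}
After op 6 (git reset a.txt): modified={none} staged={b.txt}
After op 7 (git commit): modified={none} staged={none}
After op 8 (modify a.txt): modified={a.txt} staged={none}
After op 9 (modify b.txt): modified={a.txt, b.txt} staged={none}
After op 10 (git add b.txt): modified={a.txt} staged={b.txt}
After op 11 (git commit): modified={a.txt} staged={none}
After op 12 (modify c.txt): modified={a.txt, c.txt} staged={none}
After op 13 (modify b.txt): modified={a.txt, b.txt, c.txt} staged={none}
After op 14 (git add a.txt): modified={b.txt, c.txt} staged={a.txt}
After op 15 (modify b.txt): modified={b.txt, c.txt} staged={a.txt}
After op 16 (git add c.txt): modified={b.txt} staged={a.txt, c.txt}
After op 17 (git reset c.txt): modified={b.txt, c.txt} staged={a.txt}
After op 18 (modify a.txt): modified={a.txt, b.txt, c.txt} staged={a.txt}
After op 19 (git add b.txt): modified={a.txt, c.txt} staged={a.txt, b.txt}
After op 20 (git reset c.txt): modified={a.txt, c.txt} staged={a.txt, b.txt}
After op 21 (modify b.txt): modified={a.txt, b.txt, c.txt} staged={a.txt, b.txt}
After op 22 (git add b.txt): modified={a.txt, c.txt} staged={a.txt, b.txt}
After op 23 (git add a.txt): modified={c.txt} staged={a.txt, b.txt}
After op 24 (git add c.txt): modified={none} staged={a.txt, b.txt, c.txt}
After op 25 (modify c.txt): modified={c.txt} staged={a.txt, b.txt, c.txt}
After op 26 (git add b.txt): modified={c.txt} staged={a.txt, b.txt, c.txt}
After op 27 (modify a.txt): modified={a.txt, c.txt} staged={a.txt, b.txt, c.txt}
After op 28 (modify b.txt): modified={a.txt, b.txt, c.txt} staged={a.txt, b.txt, c.txt}
After op 29 (git reset a.txt): modified={a.txt, b.txt, c.txt} staged={b.txt, c.txt}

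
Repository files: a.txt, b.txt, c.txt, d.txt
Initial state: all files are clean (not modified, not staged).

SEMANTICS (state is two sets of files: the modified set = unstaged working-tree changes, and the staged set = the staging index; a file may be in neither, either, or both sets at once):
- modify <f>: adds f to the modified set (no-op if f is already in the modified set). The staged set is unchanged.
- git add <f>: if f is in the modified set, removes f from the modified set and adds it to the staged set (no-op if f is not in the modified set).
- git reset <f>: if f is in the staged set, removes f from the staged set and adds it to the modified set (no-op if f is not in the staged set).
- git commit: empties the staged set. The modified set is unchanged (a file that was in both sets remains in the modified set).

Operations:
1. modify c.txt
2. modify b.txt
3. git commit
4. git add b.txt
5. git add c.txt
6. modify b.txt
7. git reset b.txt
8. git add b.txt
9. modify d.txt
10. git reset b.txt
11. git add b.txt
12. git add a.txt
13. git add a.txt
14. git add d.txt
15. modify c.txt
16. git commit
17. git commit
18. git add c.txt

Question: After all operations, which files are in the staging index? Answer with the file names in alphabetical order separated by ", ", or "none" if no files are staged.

Answer: c.txt

Derivation:
After op 1 (modify c.txt): modified={c.txt} staged={none}
After op 2 (modify b.txt): modified={b.txt, c.txt} staged={none}
After op 3 (git commit): modified={b.txt, c.txt} staged={none}
After op 4 (git add b.txt): modified={c.txt} staged={b.txt}
After op 5 (git add c.txt): modified={none} staged={b.txt, c.txt}
After op 6 (modify b.txt): modified={b.txt} staged={b.txt, c.txt}
After op 7 (git reset b.txt): modified={b.txt} staged={c.txt}
After op 8 (git add b.txt): modified={none} staged={b.txt, c.txt}
After op 9 (modify d.txt): modified={d.txt} staged={b.txt, c.txt}
After op 10 (git reset b.txt): modified={b.txt, d.txt} staged={c.txt}
After op 11 (git add b.txt): modified={d.txt} staged={b.txt, c.txt}
After op 12 (git add a.txt): modified={d.txt} staged={b.txt, c.txt}
After op 13 (git add a.txt): modified={d.txt} staged={b.txt, c.txt}
After op 14 (git add d.txt): modified={none} staged={b.txt, c.txt, d.txt}
After op 15 (modify c.txt): modified={c.txt} staged={b.txt, c.txt, d.txt}
After op 16 (git commit): modified={c.txt} staged={none}
After op 17 (git commit): modified={c.txt} staged={none}
After op 18 (git add c.txt): modified={none} staged={c.txt}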